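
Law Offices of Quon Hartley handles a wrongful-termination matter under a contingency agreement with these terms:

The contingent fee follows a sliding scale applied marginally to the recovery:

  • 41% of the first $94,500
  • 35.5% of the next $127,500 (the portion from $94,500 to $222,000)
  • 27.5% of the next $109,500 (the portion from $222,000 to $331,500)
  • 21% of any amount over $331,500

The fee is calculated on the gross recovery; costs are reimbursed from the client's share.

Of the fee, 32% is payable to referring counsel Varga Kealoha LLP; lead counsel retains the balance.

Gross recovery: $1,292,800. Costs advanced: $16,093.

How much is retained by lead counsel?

Fee base is the gross recovery, $1,292,800; costs are reimbursed separately.
First $94,500 at 41% = $38,745.00
Next $127,500 at 35.5% = $45,262.50
Next $109,500 at 27.5% = $30,112.50
Remaining $961,300 at 21% = $201,873.00
Fee: $38,745.00 + $45,262.50 + $30,112.50 + $201,873.00 = $315,993.00
Referral share: 32% of $315,993.00 = $101,117.76; lead counsel retains $315,993.00 − $101,117.76 = $214,875.24.

$214,875.24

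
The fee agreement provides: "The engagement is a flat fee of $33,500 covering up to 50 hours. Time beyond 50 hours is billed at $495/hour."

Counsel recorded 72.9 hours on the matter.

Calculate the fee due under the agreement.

$44,835.50

Flat fee: $33,500.00
Excess hours: 72.9 − 50 = 22.9
Overrun: 22.9 × $495 = $11,335.50
Total: $33,500.00 + $11,335.50 = $44,835.50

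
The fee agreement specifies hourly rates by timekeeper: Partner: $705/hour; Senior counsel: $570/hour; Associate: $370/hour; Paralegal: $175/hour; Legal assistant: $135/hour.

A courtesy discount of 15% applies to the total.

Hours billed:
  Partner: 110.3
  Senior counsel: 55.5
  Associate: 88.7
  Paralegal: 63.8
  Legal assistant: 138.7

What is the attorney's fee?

Partner: 110.3 × $705 = $77,761.50
Senior counsel: 55.5 × $570 = $31,635.00
Associate: 88.7 × $370 = $32,819.00
Paralegal: 63.8 × $175 = $11,165.00
Legal assistant: 138.7 × $135 = $18,724.50
Subtotal: $172,105.00
Less 15% discount: −$25,815.75
Total: $172,105.00 − $25,815.75 = $146,289.25

$146,289.25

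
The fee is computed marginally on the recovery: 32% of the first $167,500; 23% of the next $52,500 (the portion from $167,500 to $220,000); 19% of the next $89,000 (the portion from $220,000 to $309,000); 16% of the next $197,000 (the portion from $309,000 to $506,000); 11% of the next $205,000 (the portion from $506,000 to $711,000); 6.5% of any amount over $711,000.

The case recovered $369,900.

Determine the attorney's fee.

First $167,500 at 32% = $53,600.00
Next $52,500 at 23% = $12,075.00
Next $89,000 at 19% = $16,910.00
Remaining $60,900 at 16% = $9,744.00
Fee: $53,600.00 + $12,075.00 + $16,910.00 + $9,744.00 = $92,329.00

$92,329.00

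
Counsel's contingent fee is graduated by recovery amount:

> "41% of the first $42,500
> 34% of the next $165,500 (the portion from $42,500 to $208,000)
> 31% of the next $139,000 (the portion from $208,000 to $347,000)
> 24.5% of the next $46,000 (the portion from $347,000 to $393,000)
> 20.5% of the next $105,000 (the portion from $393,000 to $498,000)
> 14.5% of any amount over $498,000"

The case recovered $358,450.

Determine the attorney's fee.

$119,590.25

First $42,500 at 41% = $17,425.00
Next $165,500 at 34% = $56,270.00
Next $139,000 at 31% = $43,090.00
Remaining $11,450 at 24.5% = $2,805.25
Fee: $17,425.00 + $56,270.00 + $43,090.00 + $2,805.25 = $119,590.25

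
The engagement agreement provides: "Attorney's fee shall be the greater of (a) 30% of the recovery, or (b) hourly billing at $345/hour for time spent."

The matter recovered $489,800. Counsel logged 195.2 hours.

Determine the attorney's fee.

$146,940.00

(a) 30% of $489,800 = $146,940.00
(b) 195.2 × $345 = $67,344.00
The greater is (a): $146,940.00.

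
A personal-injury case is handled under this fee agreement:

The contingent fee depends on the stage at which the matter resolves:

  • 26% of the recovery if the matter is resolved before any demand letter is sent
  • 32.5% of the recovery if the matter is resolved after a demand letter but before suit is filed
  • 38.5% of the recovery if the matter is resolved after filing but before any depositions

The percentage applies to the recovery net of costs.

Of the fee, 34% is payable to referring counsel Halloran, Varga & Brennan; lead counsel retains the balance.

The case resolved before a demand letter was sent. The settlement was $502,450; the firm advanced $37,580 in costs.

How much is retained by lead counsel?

Fee base (net of costs): $502,450 − $37,580 = $464,870
The matter resolved before a demand letter was sent, so the 26% rate applies.
$464,870 × 26% = $120,866.20
Referral share: 34% of $120,866.20 = $41,094.51; lead counsel retains $120,866.20 − $41,094.51 = $79,771.69.

$79,771.69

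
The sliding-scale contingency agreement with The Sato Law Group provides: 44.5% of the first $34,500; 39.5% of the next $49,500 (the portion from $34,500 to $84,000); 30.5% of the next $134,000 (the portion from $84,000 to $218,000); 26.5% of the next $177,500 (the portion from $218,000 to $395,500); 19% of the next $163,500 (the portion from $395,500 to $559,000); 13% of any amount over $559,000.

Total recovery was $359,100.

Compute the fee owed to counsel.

First $34,500 at 44.5% = $15,352.50
Next $49,500 at 39.5% = $19,552.50
Next $134,000 at 30.5% = $40,870.00
Remaining $141,100 at 26.5% = $37,391.50
Fee: $15,352.50 + $19,552.50 + $40,870.00 + $37,391.50 = $113,166.50

$113,166.50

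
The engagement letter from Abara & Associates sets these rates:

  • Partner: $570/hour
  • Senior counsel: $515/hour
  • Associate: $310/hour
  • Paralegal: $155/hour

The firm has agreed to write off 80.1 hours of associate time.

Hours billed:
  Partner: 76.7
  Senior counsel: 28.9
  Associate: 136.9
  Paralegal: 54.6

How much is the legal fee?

Partner: 76.7 × $570 = $43,719.00
Senior counsel: 28.9 × $515 = $14,883.50
Associate: 136.9 × $310 = $42,439.00
Paralegal: 54.6 × $155 = $8,463.00
Subtotal: $109,504.50
Write-off: 80.1 × $310 = $24,831.00
Total: $109,504.50 − $24,831.00 = $84,673.50

$84,673.50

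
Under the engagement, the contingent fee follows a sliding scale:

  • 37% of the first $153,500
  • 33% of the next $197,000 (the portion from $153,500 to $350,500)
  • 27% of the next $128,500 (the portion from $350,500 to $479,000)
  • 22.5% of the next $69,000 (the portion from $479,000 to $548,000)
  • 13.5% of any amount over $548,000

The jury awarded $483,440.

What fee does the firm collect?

First $153,500 at 37% = $56,795.00
Next $197,000 at 33% = $65,010.00
Next $128,500 at 27% = $34,695.00
Remaining $4,440 at 22.5% = $999.00
Fee: $56,795.00 + $65,010.00 + $34,695.00 + $999.00 = $157,499.00

$157,499.00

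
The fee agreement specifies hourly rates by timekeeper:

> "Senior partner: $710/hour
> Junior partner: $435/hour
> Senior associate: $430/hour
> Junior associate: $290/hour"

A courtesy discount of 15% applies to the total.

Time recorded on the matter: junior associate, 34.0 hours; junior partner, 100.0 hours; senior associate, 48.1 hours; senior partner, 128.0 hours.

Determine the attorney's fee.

Senior partner: 128.0 × $710 = $90,880.00
Junior partner: 100.0 × $435 = $43,500.00
Senior associate: 48.1 × $430 = $20,683.00
Junior associate: 34.0 × $290 = $9,860.00
Subtotal: $164,923.00
Less 15% discount: −$24,738.45
Total: $164,923.00 − $24,738.45 = $140,184.55

$140,184.55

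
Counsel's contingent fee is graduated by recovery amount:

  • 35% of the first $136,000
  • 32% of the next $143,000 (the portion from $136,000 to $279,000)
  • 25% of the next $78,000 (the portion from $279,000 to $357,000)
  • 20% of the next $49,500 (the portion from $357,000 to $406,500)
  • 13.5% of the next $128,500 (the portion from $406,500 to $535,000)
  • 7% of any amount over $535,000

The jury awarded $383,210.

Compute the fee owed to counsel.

First $136,000 at 35% = $47,600.00
Next $143,000 at 32% = $45,760.00
Next $78,000 at 25% = $19,500.00
Remaining $26,210 at 20% = $5,242.00
Fee: $47,600.00 + $45,760.00 + $19,500.00 + $5,242.00 = $118,102.00

$118,102.00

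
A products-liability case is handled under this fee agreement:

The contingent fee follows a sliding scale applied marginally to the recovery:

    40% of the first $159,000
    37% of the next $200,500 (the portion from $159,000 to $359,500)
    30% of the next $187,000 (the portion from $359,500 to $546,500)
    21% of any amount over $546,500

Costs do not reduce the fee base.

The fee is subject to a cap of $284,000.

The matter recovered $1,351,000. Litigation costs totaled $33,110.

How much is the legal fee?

$284,000.00

Fee base is the gross recovery, $1,351,000; costs are reimbursed separately.
First $159,000 at 40% = $63,600.00
Next $200,500 at 37% = $74,185.00
Next $187,000 at 30% = $56,100.00
Remaining $804,500 at 21% = $168,945.00
Fee: $63,600.00 + $74,185.00 + $56,100.00 + $168,945.00 = $362,830.00
$362,830.00 exceeds the $284,000 cap, so the fee is capped at $284,000.00.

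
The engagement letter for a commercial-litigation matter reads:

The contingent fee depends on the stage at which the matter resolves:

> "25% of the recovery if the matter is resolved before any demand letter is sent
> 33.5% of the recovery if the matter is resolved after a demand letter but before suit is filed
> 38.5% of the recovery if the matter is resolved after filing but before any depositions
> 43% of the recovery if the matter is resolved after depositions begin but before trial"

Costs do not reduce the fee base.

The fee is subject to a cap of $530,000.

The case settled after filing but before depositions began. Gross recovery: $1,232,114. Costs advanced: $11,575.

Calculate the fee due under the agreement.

$474,363.89

Fee base is the gross recovery, $1,232,114; costs are reimbursed separately.
The matter settled after filing but before depositions began, so the 38.5% rate applies.
$1,232,114 × 38.5% = $474,363.89
$474,363.89 is under the $530,000 cap.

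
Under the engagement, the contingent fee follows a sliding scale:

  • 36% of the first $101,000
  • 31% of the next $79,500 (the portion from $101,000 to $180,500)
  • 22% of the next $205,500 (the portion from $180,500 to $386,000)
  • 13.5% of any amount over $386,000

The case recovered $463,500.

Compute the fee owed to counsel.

First $101,000 at 36% = $36,360.00
Next $79,500 at 31% = $24,645.00
Next $205,500 at 22% = $45,210.00
Remaining $77,500 at 13.5% = $10,462.50
Fee: $36,360.00 + $24,645.00 + $45,210.00 + $10,462.50 = $116,677.50

$116,677.50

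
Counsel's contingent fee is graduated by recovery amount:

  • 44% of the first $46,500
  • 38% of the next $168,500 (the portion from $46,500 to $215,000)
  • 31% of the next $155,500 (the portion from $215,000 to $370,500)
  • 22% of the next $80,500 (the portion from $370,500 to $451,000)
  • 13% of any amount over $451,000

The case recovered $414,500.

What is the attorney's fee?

$142,375.00

First $46,500 at 44% = $20,460.00
Next $168,500 at 38% = $64,030.00
Next $155,500 at 31% = $48,205.00
Remaining $44,000 at 22% = $9,680.00
Fee: $20,460.00 + $64,030.00 + $48,205.00 + $9,680.00 = $142,375.00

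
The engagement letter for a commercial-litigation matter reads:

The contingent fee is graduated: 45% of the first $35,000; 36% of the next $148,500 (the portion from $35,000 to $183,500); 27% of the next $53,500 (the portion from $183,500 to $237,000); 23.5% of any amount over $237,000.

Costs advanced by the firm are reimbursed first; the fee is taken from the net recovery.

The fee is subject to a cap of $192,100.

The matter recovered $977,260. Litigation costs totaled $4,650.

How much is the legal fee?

$192,100.00

Fee base (net of costs): $977,260 − $4,650 = $972,610
First $35,000 at 45% = $15,750.00
Next $148,500 at 36% = $53,460.00
Next $53,500 at 27% = $14,445.00
Remaining $735,610 at 23.5% = $172,868.35
Fee: $15,750.00 + $53,460.00 + $14,445.00 + $172,868.35 = $256,523.35
$256,523.35 exceeds the $192,100 cap, so the fee is capped at $192,100.00.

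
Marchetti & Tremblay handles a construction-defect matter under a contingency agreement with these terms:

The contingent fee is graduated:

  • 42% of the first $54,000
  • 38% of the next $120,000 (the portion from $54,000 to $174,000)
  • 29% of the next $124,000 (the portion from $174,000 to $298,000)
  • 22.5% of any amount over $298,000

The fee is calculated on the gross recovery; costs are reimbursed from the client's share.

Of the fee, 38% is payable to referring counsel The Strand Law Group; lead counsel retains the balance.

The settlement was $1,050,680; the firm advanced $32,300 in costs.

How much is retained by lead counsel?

Fee base is the gross recovery, $1,050,680; costs are reimbursed separately.
First $54,000 at 42% = $22,680.00
Next $120,000 at 38% = $45,600.00
Next $124,000 at 29% = $35,960.00
Remaining $752,680 at 22.5% = $169,353.00
Fee: $22,680.00 + $45,600.00 + $35,960.00 + $169,353.00 = $273,593.00
Referral share: 38% of $273,593.00 = $103,965.34; lead counsel retains $273,593.00 − $103,965.34 = $169,627.66.

$169,627.66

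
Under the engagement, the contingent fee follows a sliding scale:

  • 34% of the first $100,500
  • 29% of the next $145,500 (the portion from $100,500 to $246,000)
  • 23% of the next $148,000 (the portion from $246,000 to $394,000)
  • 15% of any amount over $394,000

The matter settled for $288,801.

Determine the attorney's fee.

$86,209.23

First $100,500 at 34% = $34,170.00
Next $145,500 at 29% = $42,195.00
Remaining $42,801 at 23% = $9,844.23
Fee: $34,170.00 + $42,195.00 + $9,844.23 = $86,209.23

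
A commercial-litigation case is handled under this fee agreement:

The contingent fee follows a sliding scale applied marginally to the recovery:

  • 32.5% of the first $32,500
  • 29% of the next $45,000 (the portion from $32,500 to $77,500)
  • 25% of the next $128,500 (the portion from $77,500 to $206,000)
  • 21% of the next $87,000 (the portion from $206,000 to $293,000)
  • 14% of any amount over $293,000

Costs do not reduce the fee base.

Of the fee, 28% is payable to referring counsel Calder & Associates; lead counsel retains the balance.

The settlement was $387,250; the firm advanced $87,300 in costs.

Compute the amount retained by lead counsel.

$62,785.80

Fee base is the gross recovery, $387,250; costs are reimbursed separately.
First $32,500 at 32.5% = $10,562.50
Next $45,000 at 29% = $13,050.00
Next $128,500 at 25% = $32,125.00
Next $87,000 at 21% = $18,270.00
Remaining $94,250 at 14% = $13,195.00
Fee: $10,562.50 + $13,050.00 + $32,125.00 + $18,270.00 + $13,195.00 = $87,202.50
Referral share: 28% of $87,202.50 = $24,416.70; lead counsel retains $87,202.50 − $24,416.70 = $62,785.80.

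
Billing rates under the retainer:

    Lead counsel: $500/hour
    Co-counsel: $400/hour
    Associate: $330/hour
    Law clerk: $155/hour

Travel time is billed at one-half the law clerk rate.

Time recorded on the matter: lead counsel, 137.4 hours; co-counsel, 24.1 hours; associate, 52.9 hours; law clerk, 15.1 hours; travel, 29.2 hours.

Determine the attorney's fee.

Lead counsel: 137.4 × $500 = $68,700.00
Co-counsel: 24.1 × $400 = $9,640.00
Associate: 52.9 × $330 = $17,457.00
Law clerk: 15.1 × $155 = $2,340.50
Subtotal: $68,700.00 + $9,640.00 + $17,457.00 + $2,340.50 = $98,137.50
Travel: 29.2 × ($155 ÷ 2) = 29.2 × $77.50 = $2,263.00
Total: $98,137.50 + $2,263.00 = $100,400.50

$100,400.50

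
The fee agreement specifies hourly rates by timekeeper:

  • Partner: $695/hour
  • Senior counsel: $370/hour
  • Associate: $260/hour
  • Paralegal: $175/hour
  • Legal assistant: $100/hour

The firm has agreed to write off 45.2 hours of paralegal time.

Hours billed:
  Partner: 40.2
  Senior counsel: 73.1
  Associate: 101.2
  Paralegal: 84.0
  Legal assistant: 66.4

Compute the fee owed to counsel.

Partner: 40.2 × $695 = $27,939.00
Senior counsel: 73.1 × $370 = $27,047.00
Associate: 101.2 × $260 = $26,312.00
Paralegal: 84.0 × $175 = $14,700.00
Legal assistant: 66.4 × $100 = $6,640.00
Subtotal: $102,638.00
Write-off: 45.2 × $175 = $7,910.00
Total: $102,638.00 − $7,910.00 = $94,728.00

$94,728.00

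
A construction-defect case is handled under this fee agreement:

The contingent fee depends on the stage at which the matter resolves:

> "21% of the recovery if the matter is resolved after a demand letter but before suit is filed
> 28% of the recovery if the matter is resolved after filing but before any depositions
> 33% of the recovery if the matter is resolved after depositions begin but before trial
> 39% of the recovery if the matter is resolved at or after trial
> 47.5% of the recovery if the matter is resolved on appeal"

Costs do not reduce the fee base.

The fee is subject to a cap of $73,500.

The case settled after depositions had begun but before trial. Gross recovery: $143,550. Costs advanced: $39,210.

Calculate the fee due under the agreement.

Fee base is the gross recovery, $143,550; costs are reimbursed separately.
The matter settled after depositions had begun but before trial, so the 33% rate applies.
$143,550 × 33% = $47,371.50
$47,371.50 is under the $73,500 cap.

$47,371.50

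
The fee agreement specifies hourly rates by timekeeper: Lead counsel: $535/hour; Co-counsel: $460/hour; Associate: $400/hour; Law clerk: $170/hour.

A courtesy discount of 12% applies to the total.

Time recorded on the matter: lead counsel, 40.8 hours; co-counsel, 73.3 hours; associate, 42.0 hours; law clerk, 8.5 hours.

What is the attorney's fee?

Lead counsel: 40.8 × $535 = $21,828.00
Co-counsel: 73.3 × $460 = $33,718.00
Associate: 42.0 × $400 = $16,800.00
Law clerk: 8.5 × $170 = $1,445.00
Subtotal: $73,791.00
Less 12% discount: −$8,854.92
Total: $73,791.00 − $8,854.92 = $64,936.08

$64,936.08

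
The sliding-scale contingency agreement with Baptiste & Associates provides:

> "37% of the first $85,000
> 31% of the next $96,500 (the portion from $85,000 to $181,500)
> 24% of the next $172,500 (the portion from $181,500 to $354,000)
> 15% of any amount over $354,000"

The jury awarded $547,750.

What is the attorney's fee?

First $85,000 at 37% = $31,450.00
Next $96,500 at 31% = $29,915.00
Next $172,500 at 24% = $41,400.00
Remaining $193,750 at 15% = $29,062.50
Fee: $31,450.00 + $29,915.00 + $41,400.00 + $29,062.50 = $131,827.50

$131,827.50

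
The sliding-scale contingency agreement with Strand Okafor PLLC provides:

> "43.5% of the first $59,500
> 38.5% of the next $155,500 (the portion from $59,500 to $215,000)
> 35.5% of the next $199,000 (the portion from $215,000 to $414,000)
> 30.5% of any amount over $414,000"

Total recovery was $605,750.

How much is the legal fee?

First $59,500 at 43.5% = $25,882.50
Next $155,500 at 38.5% = $59,867.50
Next $199,000 at 35.5% = $70,645.00
Remaining $191,750 at 30.5% = $58,483.75
Fee: $25,882.50 + $59,867.50 + $70,645.00 + $58,483.75 = $214,878.75

$214,878.75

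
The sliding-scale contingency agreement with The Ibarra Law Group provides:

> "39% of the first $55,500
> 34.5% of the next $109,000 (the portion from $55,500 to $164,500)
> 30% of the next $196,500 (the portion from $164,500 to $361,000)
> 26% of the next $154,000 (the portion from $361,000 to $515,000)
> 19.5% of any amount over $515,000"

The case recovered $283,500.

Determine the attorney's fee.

$94,950.00

First $55,500 at 39% = $21,645.00
Next $109,000 at 34.5% = $37,605.00
Remaining $119,000 at 30% = $35,700.00
Fee: $21,645.00 + $37,605.00 + $35,700.00 = $94,950.00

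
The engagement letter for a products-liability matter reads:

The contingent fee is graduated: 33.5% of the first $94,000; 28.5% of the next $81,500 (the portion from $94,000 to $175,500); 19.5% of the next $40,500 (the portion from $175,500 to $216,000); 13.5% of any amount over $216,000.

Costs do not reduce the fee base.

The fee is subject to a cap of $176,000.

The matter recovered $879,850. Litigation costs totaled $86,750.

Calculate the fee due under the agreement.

$152,234.75

Fee base is the gross recovery, $879,850; costs are reimbursed separately.
First $94,000 at 33.5% = $31,490.00
Next $81,500 at 28.5% = $23,227.50
Next $40,500 at 19.5% = $7,897.50
Remaining $663,850 at 13.5% = $89,619.75
Fee: $31,490.00 + $23,227.50 + $7,897.50 + $89,619.75 = $152,234.75
$152,234.75 is under the $176,000 cap.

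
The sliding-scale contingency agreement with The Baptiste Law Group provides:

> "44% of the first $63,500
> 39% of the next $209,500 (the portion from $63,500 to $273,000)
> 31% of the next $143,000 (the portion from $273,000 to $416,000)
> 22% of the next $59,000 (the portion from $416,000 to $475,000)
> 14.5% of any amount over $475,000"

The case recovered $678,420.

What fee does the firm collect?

First $63,500 at 44% = $27,940.00
Next $209,500 at 39% = $81,705.00
Next $143,000 at 31% = $44,330.00
Next $59,000 at 22% = $12,980.00
Remaining $203,420 at 14.5% = $29,495.90
Fee: $27,940.00 + $81,705.00 + $44,330.00 + $12,980.00 + $29,495.90 = $196,450.90

$196,450.90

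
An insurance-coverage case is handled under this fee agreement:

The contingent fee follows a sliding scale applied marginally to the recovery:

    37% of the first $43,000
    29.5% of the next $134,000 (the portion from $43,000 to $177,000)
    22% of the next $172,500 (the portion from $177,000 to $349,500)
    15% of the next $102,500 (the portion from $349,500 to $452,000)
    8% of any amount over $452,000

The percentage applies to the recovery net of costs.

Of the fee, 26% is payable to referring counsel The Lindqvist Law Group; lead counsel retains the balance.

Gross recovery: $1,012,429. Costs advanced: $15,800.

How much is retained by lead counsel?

$112,728.14

Fee base (net of costs): $1,012,429 − $15,800 = $996,629
First $43,000 at 37% = $15,910.00
Next $134,000 at 29.5% = $39,530.00
Next $172,500 at 22% = $37,950.00
Next $102,500 at 15% = $15,375.00
Remaining $544,629 at 8% = $43,570.32
Fee: $15,910.00 + $39,530.00 + $37,950.00 + $15,375.00 + $43,570.32 = $152,335.32
Referral share: 26% of $152,335.32 = $39,607.18; lead counsel retains $152,335.32 − $39,607.18 = $112,728.14.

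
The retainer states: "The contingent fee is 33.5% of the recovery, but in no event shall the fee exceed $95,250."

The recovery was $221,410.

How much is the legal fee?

$74,172.35

33.5% of $221,410 = $74,172.35
That is under the $95,250 cap.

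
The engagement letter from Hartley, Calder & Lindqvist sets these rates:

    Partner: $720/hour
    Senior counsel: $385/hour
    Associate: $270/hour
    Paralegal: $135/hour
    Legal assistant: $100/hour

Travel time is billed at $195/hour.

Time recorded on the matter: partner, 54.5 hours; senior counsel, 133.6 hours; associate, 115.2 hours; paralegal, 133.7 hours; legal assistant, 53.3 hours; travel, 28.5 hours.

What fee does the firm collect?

$150,717.00

Partner: 54.5 × $720 = $39,240.00
Senior counsel: 133.6 × $385 = $51,436.00
Associate: 115.2 × $270 = $31,104.00
Paralegal: 133.7 × $135 = $18,049.50
Legal assistant: 53.3 × $100 = $5,330.00
Subtotal: $39,240.00 + $51,436.00 + $31,104.00 + $18,049.50 + $5,330.00 = $145,159.50
Travel: 28.5 × $195 = $5,557.50
Total: $145,159.50 + $5,557.50 = $150,717.00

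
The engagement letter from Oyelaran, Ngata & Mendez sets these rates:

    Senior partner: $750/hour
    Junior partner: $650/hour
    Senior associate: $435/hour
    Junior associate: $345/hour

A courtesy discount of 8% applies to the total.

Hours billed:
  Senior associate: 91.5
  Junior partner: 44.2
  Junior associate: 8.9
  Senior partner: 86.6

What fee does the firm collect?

$125,628.76

Senior partner: 86.6 × $750 = $64,950.00
Junior partner: 44.2 × $650 = $28,730.00
Senior associate: 91.5 × $435 = $39,802.50
Junior associate: 8.9 × $345 = $3,070.50
Subtotal: $136,553.00
Less 8% discount: −$10,924.24
Total: $136,553.00 − $10,924.24 = $125,628.76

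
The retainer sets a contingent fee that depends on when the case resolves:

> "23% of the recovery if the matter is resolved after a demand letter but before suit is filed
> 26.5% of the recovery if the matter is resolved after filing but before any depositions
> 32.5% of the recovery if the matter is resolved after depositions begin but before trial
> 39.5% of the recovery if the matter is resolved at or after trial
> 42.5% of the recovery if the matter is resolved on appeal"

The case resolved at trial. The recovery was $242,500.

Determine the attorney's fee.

$95,787.50

The matter resolved at trial, so the 39.5% rate applies.
$242,500 × 39.5% = $95,787.50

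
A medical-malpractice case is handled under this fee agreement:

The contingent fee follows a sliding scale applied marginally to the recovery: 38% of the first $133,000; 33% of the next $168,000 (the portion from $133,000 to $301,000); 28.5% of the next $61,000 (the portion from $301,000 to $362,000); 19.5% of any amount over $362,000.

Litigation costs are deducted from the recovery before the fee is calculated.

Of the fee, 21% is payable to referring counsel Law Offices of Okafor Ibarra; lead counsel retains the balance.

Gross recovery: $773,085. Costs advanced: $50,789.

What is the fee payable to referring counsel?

$40,660.77

Fee base (net of costs): $773,085 − $50,789 = $722,296
First $133,000 at 38% = $50,540.00
Next $168,000 at 33% = $55,440.00
Next $61,000 at 28.5% = $17,385.00
Remaining $360,296 at 19.5% = $70,257.72
Fee: $50,540.00 + $55,440.00 + $17,385.00 + $70,257.72 = $193,622.72
Referral share: 21% of $193,622.72 = $40,660.77; lead counsel retains $193,622.72 − $40,660.77 = $152,961.95.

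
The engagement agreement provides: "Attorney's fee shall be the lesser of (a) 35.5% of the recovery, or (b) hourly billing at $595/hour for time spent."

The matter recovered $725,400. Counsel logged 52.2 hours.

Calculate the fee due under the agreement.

$31,059.00

(a) 35.5% of $725,400 = $257,517.00
(b) 52.2 × $595 = $31,059.00
The lesser is (b): $31,059.00.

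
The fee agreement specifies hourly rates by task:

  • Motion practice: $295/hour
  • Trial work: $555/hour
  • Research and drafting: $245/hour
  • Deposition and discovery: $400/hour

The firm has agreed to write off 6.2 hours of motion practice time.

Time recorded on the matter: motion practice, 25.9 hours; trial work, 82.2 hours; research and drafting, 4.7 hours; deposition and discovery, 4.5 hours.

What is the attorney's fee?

Motion practice: 25.9 × $295 = $7,640.50
Trial work: 82.2 × $555 = $45,621.00
Research and drafting: 4.7 × $245 = $1,151.50
Deposition and discovery: 4.5 × $400 = $1,800.00
Subtotal: $56,213.00
Write-off: 6.2 × $295 = $1,829.00
Total: $56,213.00 − $1,829.00 = $54,384.00

$54,384.00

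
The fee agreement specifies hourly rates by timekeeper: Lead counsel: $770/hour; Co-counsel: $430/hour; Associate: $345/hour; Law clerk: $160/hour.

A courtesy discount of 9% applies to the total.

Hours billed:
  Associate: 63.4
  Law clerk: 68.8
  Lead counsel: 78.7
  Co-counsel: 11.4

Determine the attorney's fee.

$89,527.62

Lead counsel: 78.7 × $770 = $60,599.00
Co-counsel: 11.4 × $430 = $4,902.00
Associate: 63.4 × $345 = $21,873.00
Law clerk: 68.8 × $160 = $11,008.00
Subtotal: $98,382.00
Less 9% discount: −$8,854.38
Total: $98,382.00 − $8,854.38 = $89,527.62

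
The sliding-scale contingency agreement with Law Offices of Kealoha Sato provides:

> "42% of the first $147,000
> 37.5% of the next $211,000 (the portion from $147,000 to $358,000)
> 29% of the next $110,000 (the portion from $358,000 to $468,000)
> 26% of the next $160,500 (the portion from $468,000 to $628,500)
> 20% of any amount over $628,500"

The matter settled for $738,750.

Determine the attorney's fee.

$236,545.00

First $147,000 at 42% = $61,740.00
Next $211,000 at 37.5% = $79,125.00
Next $110,000 at 29% = $31,900.00
Next $160,500 at 26% = $41,730.00
Remaining $110,250 at 20% = $22,050.00
Fee: $61,740.00 + $79,125.00 + $31,900.00 + $41,730.00 + $22,050.00 = $236,545.00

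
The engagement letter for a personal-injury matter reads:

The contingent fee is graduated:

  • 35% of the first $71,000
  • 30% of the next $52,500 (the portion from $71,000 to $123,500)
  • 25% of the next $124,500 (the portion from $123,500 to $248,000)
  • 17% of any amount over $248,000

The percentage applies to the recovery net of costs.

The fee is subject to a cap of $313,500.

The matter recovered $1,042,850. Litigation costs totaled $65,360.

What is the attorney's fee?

$195,738.30

Fee base (net of costs): $1,042,850 − $65,360 = $977,490
First $71,000 at 35% = $24,850.00
Next $52,500 at 30% = $15,750.00
Next $124,500 at 25% = $31,125.00
Remaining $729,490 at 17% = $124,013.30
Fee: $24,850.00 + $15,750.00 + $31,125.00 + $124,013.30 = $195,738.30
$195,738.30 is under the $313,500 cap.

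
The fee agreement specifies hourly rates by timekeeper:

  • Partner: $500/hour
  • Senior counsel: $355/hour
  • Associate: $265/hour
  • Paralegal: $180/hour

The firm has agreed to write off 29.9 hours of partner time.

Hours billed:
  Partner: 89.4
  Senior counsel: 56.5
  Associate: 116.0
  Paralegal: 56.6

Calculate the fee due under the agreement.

$90,735.50

Partner: 89.4 × $500 = $44,700.00
Senior counsel: 56.5 × $355 = $20,057.50
Associate: 116.0 × $265 = $30,740.00
Paralegal: 56.6 × $180 = $10,188.00
Subtotal: $105,685.50
Write-off: 29.9 × $500 = $14,950.00
Total: $105,685.50 − $14,950.00 = $90,735.50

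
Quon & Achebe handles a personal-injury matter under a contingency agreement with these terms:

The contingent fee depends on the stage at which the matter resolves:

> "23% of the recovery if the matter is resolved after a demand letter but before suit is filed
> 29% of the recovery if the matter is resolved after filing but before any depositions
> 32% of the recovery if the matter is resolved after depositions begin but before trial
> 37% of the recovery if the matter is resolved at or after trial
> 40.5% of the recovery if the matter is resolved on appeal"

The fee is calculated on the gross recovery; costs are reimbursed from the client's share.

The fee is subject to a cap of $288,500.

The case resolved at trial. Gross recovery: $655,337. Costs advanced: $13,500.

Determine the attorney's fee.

$242,474.69

Fee base is the gross recovery, $655,337; costs are reimbursed separately.
The matter resolved at trial, so the 37% rate applies.
$655,337 × 37% = $242,474.69
$242,474.69 is under the $288,500 cap.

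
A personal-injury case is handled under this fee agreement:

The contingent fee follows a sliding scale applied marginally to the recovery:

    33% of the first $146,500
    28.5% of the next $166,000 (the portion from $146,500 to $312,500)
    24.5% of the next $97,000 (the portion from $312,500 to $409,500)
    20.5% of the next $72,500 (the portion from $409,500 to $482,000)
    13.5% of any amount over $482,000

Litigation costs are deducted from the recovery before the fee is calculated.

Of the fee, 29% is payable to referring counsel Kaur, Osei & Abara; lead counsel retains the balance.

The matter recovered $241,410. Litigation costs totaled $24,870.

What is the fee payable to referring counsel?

Fee base (net of costs): $241,410 − $24,870 = $216,540
First $146,500 at 33% = $48,345.00
Remaining $70,040 at 28.5% = $19,961.40
Fee: $48,345.00 + $19,961.40 = $68,306.40
Referral share: 29% of $68,306.40 = $19,808.86; lead counsel retains $68,306.40 − $19,808.86 = $48,497.54.

$19,808.86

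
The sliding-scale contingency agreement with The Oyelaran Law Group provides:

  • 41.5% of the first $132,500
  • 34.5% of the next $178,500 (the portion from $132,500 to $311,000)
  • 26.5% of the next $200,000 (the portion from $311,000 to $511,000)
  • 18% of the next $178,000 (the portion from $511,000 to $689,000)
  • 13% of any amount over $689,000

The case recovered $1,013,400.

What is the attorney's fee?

First $132,500 at 41.5% = $54,987.50
Next $178,500 at 34.5% = $61,582.50
Next $200,000 at 26.5% = $53,000.00
Next $178,000 at 18% = $32,040.00
Remaining $324,400 at 13% = $42,172.00
Fee: $54,987.50 + $61,582.50 + $53,000.00 + $32,040.00 + $42,172.00 = $243,782.00

$243,782.00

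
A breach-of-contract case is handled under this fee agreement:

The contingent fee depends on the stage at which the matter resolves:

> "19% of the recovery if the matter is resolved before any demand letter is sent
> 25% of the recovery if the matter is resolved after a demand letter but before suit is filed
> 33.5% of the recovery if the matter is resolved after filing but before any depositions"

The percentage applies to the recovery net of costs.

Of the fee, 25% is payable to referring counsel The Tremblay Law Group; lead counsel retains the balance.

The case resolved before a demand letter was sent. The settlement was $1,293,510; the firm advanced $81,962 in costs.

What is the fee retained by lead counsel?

Fee base (net of costs): $1,293,510 − $81,962 = $1,211,548
The matter resolved before a demand letter was sent, so the 19% rate applies.
$1,211,548 × 19% = $230,194.12
Referral share: 25% of $230,194.12 = $57,548.53; lead counsel retains $230,194.12 − $57,548.53 = $172,645.59.

$172,645.59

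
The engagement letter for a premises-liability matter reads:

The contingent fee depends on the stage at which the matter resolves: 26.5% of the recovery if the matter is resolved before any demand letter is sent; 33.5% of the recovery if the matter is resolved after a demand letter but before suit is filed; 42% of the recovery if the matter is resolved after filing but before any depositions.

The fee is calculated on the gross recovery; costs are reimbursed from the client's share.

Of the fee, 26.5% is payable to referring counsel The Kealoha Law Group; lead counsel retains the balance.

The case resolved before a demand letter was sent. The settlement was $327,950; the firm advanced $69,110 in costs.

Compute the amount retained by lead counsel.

$63,876.46

Fee base is the gross recovery, $327,950; costs are reimbursed separately.
The matter resolved before a demand letter was sent, so the 26.5% rate applies.
$327,950 × 26.5% = $86,906.75
Referral share: 26.5% of $86,906.75 = $23,030.29; lead counsel retains $86,906.75 − $23,030.29 = $63,876.46.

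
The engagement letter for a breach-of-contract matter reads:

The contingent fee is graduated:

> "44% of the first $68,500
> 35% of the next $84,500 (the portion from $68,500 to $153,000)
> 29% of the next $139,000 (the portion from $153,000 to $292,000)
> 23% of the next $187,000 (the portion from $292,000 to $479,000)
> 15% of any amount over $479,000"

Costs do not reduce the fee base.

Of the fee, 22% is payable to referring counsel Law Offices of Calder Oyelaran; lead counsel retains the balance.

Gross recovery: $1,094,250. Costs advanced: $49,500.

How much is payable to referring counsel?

$51,770.95

Fee base is the gross recovery, $1,094,250; costs are reimbursed separately.
First $68,500 at 44% = $30,140.00
Next $84,500 at 35% = $29,575.00
Next $139,000 at 29% = $40,310.00
Next $187,000 at 23% = $43,010.00
Remaining $615,250 at 15% = $92,287.50
Fee: $30,140.00 + $29,575.00 + $40,310.00 + $43,010.00 + $92,287.50 = $235,322.50
Referral share: 22% of $235,322.50 = $51,770.95; lead counsel retains $235,322.50 − $51,770.95 = $183,551.55.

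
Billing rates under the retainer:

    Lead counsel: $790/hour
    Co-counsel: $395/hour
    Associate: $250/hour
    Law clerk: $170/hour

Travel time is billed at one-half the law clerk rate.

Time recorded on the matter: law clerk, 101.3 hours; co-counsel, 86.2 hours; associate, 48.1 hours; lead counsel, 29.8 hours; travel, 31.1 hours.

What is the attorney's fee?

Lead counsel: 29.8 × $790 = $23,542.00
Co-counsel: 86.2 × $395 = $34,049.00
Associate: 48.1 × $250 = $12,025.00
Law clerk: 101.3 × $170 = $17,221.00
Subtotal: $23,542.00 + $34,049.00 + $12,025.00 + $17,221.00 = $86,837.00
Travel: 31.1 × ($170 ÷ 2) = 31.1 × $85.00 = $2,643.50
Total: $86,837.00 + $2,643.50 = $89,480.50

$89,480.50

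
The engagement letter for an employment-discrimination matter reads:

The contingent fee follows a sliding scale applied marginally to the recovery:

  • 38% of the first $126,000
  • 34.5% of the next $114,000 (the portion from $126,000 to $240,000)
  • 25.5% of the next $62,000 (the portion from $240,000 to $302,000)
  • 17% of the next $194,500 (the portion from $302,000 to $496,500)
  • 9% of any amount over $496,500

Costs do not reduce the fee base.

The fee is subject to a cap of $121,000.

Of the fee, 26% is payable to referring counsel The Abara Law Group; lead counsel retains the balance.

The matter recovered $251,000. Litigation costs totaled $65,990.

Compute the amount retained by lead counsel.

$66,611.10

Fee base is the gross recovery, $251,000; costs are reimbursed separately.
First $126,000 at 38% = $47,880.00
Next $114,000 at 34.5% = $39,330.00
Remaining $11,000 at 25.5% = $2,805.00
Fee: $47,880.00 + $39,330.00 + $2,805.00 = $90,015.00
$90,015.00 is under the $121,000 cap.
Referral share: 26% of $90,015.00 = $23,403.90; lead counsel retains $90,015.00 − $23,403.90 = $66,611.10.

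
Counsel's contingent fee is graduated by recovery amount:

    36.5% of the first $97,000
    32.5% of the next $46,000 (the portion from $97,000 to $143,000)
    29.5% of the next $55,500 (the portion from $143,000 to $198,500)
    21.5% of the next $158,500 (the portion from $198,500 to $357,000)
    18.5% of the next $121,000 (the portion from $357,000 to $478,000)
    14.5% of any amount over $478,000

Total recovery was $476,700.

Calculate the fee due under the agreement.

First $97,000 at 36.5% = $35,405.00
Next $46,000 at 32.5% = $14,950.00
Next $55,500 at 29.5% = $16,372.50
Next $158,500 at 21.5% = $34,077.50
Remaining $119,700 at 18.5% = $22,144.50
Fee: $35,405.00 + $14,950.00 + $16,372.50 + $34,077.50 + $22,144.50 = $122,949.50

$122,949.50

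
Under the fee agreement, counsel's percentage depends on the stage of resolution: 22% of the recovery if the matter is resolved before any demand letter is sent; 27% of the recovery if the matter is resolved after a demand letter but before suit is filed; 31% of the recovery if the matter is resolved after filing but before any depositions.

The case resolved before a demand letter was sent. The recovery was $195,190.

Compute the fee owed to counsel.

The matter resolved before a demand letter was sent, so the 22% rate applies.
$195,190 × 22% = $42,941.80

$42,941.80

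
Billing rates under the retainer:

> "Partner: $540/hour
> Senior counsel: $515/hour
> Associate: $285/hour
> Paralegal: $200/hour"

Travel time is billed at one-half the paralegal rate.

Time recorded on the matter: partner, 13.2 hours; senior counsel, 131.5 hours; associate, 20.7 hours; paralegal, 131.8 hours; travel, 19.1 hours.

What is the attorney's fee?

Partner: 13.2 × $540 = $7,128.00
Senior counsel: 131.5 × $515 = $67,722.50
Associate: 20.7 × $285 = $5,899.50
Paralegal: 131.8 × $200 = $26,360.00
Subtotal: $7,128.00 + $67,722.50 + $5,899.50 + $26,360.00 = $107,110.00
Travel: 19.1 × ($200 ÷ 2) = 19.1 × $100.00 = $1,910.00
Total: $107,110.00 + $1,910.00 = $109,020.00

$109,020.00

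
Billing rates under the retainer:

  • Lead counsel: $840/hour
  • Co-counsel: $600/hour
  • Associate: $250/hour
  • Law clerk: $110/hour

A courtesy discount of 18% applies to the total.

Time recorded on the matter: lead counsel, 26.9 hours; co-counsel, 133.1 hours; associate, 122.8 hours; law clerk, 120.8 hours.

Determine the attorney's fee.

Lead counsel: 26.9 × $840 = $22,596.00
Co-counsel: 133.1 × $600 = $79,860.00
Associate: 122.8 × $250 = $30,700.00
Law clerk: 120.8 × $110 = $13,288.00
Subtotal: $146,444.00
Less 18% discount: −$26,359.92
Total: $146,444.00 − $26,359.92 = $120,084.08

$120,084.08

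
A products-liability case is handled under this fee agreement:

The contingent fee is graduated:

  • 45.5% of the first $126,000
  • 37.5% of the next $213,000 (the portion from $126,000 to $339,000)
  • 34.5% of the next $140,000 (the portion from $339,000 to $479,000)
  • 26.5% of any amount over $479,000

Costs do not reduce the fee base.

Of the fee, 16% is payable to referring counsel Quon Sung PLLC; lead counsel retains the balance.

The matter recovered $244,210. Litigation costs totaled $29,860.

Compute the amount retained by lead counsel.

Fee base is the gross recovery, $244,210; costs are reimbursed separately.
First $126,000 at 45.5% = $57,330.00
Remaining $118,210 at 37.5% = $44,328.75
Fee: $57,330.00 + $44,328.75 = $101,658.75
Referral share: 16% of $101,658.75 = $16,265.40; lead counsel retains $101,658.75 − $16,265.40 = $85,393.35.

$85,393.35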